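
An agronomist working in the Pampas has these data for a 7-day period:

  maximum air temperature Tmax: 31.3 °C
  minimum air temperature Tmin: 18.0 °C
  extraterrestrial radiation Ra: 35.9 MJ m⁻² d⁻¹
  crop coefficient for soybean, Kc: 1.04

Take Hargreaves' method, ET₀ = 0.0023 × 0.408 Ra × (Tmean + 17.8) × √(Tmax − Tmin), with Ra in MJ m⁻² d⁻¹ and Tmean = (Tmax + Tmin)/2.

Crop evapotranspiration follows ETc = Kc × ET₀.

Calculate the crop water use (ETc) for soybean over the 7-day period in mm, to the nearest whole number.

Tmean = (31.3 + 18.0)/2 = 24.65 °C
0.408 Ra = 0.408 × 35.9 = 14.6472 mm/d equivalent
ET₀ = 0.0023 × 14.6472 × (24.65 + 17.8) × √13.3 = 0.0023 × 14.6472 × 42.45 × 3.6469 = 5.2154 mm/d
ETc = Kc × ET₀ = 1.04 × 5.2154 = 5.4240 mm/d
Over 7 days: 5.4240 × 7 = 37.968 mm

38 mm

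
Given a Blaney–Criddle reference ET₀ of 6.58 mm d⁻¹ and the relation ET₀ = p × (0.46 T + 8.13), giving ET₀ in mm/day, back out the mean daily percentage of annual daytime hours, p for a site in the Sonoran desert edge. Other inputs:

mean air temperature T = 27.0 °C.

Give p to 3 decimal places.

0.320

p = ET₀ / (0.46 T + 8.13) = 6.58 / (0.46 × 27.0 + 8.13) = 6.58 / 20.550 = 0.3202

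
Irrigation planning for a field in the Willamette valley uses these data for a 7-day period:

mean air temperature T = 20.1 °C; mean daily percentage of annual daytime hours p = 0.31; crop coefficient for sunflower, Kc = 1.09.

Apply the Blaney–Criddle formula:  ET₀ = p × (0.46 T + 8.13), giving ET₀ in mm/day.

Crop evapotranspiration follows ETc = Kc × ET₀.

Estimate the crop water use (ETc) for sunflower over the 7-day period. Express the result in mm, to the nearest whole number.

ET₀ = 0.31 × (0.46 × 20.1 + 8.13) = 0.31 × 17.376 = 5.3866 mm/d
ETc = Kc × ET₀ = 1.09 × 5.3866 = 5.8714 mm/d
Over 7 days: 5.8714 × 7 = 41.100 mm

41 mm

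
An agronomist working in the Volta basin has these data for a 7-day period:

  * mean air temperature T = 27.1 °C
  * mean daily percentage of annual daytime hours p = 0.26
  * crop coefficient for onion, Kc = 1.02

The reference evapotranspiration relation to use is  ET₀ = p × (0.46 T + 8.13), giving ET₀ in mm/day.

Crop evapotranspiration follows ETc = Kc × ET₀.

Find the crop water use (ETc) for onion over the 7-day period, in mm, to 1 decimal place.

38.2 mm

ET₀ = 0.26 × (0.46 × 27.1 + 8.13) = 0.26 × 20.596 = 5.3550 mm/d
ETc = Kc × ET₀ = 1.02 × 5.3550 = 5.4621 mm/d
Over 7 days: 5.4621 × 7 = 38.235 mm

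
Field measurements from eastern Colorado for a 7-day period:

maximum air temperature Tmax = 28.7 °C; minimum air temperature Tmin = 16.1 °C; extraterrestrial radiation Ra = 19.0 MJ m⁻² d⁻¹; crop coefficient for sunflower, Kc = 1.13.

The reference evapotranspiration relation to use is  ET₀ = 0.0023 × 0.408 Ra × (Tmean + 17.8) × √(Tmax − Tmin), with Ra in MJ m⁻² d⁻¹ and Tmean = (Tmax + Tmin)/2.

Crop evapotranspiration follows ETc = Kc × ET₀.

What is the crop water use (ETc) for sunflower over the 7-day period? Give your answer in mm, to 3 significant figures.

20.1 mm

Tmean = (28.7 + 16.1)/2 = 22.40 °C
0.408 Ra = 0.408 × 19.0 = 7.7520 mm/d equivalent
ET₀ = 0.0023 × 7.7520 × (22.40 + 17.8) × √12.6 = 0.0023 × 7.7520 × 40.20 × 3.5496 = 2.5442 mm/d
ETc = Kc × ET₀ = 1.13 × 2.5442 = 2.8749 mm/d
Over 7 days: 2.8749 × 7 = 20.124 mm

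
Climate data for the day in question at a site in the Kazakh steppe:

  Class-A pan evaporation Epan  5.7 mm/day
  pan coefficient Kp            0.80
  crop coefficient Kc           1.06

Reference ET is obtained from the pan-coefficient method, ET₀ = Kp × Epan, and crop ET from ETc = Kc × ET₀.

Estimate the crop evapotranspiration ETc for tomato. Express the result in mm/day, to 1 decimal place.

ET₀ = 0.80 × 5.7 = 4.5600 mm/d
ETc = Kc × ET₀ = 1.06 × 4.5600 = 4.8336 mm/d

4.8 mm/day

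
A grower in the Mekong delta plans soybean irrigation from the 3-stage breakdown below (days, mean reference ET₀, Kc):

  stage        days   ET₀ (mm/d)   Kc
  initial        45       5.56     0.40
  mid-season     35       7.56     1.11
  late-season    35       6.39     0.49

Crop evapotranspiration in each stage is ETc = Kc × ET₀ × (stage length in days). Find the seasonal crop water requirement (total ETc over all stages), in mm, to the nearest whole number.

503 mm

initial: 0.40 × 5.56 × 45 = 100.08 mm
mid-season: 1.11 × 7.56 × 35 = 293.71 mm
late-season: 0.49 × 6.39 × 35 = 109.59 mm
Seasonal total = 503.38 mm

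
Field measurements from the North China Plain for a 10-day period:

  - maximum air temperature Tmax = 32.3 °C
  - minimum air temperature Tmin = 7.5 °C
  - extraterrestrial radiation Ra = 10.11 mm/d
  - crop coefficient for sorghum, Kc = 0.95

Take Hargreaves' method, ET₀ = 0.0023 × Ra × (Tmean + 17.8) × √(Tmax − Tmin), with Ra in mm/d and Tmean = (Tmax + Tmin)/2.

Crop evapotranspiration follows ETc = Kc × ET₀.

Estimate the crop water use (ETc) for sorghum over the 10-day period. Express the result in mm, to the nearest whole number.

41 mm

Tmean = (32.3 + 7.5)/2 = 19.90 °C
ET₀ = 0.0023 × 10.11 × (19.90 + 17.8) × √24.8 = 0.0023 × 10.11 × 37.70 × 4.9800 = 4.3657 mm/d
ETc = Kc × ET₀ = 0.95 × 4.3657 = 4.1474 mm/d
Over 10 days: 4.1474 × 10 = 41.474 mm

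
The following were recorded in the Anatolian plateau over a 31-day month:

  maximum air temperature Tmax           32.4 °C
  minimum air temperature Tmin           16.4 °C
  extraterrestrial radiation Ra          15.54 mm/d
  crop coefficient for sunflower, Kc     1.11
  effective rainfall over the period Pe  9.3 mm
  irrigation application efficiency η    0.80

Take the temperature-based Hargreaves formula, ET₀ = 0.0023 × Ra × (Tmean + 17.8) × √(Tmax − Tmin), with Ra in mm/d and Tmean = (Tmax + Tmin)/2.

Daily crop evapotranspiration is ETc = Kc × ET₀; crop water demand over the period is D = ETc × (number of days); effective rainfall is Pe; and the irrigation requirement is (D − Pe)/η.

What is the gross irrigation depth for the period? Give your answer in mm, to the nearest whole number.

Tmean = (32.4 + 16.4)/2 = 24.40 °C
ET₀ = 0.0023 × 15.54 × (24.40 + 17.8) × √16.0 = 0.0023 × 15.54 × 42.20 × 4.0000 = 6.0332 mm/d
ETc = Kc × ET₀ = 1.11 × 6.0332 = 6.6969 mm/d
Crop demand D = ETc × 31 d = 6.6969 × 31 = 207.604 mm
D − Pe = 207.604 − 9.3 = 198.304 mm
Gross irrigation = 198.304 / 0.80 = 247.880 mm

248 mm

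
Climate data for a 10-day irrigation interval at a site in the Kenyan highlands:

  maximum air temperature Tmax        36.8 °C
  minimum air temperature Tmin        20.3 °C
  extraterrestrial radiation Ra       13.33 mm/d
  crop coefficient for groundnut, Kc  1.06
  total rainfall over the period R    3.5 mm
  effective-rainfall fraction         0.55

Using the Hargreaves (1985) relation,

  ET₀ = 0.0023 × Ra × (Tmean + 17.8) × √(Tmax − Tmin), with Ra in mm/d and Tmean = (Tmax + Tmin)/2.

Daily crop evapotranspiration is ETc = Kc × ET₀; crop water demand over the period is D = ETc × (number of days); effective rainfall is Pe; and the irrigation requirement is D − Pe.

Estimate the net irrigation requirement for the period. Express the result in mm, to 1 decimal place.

Tmean = (36.8 + 20.3)/2 = 28.55 °C
ET₀ = 0.0023 × 13.33 × (28.55 + 17.8) × √16.5 = 0.0023 × 13.33 × 46.35 × 4.0620 = 5.7723 mm/d
ETc = Kc × ET₀ = 1.06 × 5.7723 = 6.1186 mm/d
Crop demand D = ETc × 10 d = 6.1186 × 10 = 61.186 mm
Pe = 0.55 × 3.5 = 1.925 mm
D − Pe = 61.186 − 1.925 = 59.261 mm

59.3 mm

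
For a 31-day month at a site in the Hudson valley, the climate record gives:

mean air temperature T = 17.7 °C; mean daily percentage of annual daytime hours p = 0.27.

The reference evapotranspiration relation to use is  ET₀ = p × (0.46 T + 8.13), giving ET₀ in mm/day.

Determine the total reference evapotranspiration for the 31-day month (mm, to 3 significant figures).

136 mm

ET₀ = 0.27 × (0.46 × 17.7 + 8.13) = 0.27 × 16.272 = 4.3934 mm/d
Monthly total = 4.3934 × 31 = 136.195 mm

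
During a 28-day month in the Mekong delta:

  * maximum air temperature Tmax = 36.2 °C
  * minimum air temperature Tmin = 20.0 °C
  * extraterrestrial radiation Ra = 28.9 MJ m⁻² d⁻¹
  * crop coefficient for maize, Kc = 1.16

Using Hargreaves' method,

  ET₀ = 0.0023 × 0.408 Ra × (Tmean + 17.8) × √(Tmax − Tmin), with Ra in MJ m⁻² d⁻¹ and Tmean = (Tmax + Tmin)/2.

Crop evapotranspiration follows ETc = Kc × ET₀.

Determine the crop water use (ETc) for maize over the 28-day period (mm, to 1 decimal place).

162.7 mm

Tmean = (36.2 + 20.0)/2 = 28.10 °C
0.408 Ra = 0.408 × 28.9 = 11.7912 mm/d equivalent
ET₀ = 0.0023 × 11.7912 × (28.10 + 17.8) × √16.2 = 0.0023 × 11.7912 × 45.90 × 4.0249 = 5.0102 mm/d
ETc = Kc × ET₀ = 1.16 × 5.0102 = 5.8118 mm/d
Over 28 days: 5.8118 × 28 = 162.730 mm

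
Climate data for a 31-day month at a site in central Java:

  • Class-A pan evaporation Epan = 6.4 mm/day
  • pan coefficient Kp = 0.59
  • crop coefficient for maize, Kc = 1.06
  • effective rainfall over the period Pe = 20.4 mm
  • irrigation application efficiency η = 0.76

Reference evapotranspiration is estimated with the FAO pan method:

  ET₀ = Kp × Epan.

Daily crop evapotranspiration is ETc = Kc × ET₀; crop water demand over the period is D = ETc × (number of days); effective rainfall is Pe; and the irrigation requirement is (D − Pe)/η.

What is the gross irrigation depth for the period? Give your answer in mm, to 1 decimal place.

136.4 mm

ET₀ = 0.59 × 6.4 = 3.7760 mm/d
ETc = Kc × ET₀ = 1.06 × 3.7760 = 4.0026 mm/d
Crop demand D = ETc × 31 d = 4.0026 × 31 = 124.081 mm
D − Pe = 124.081 − 20.4 = 103.681 mm
Gross irrigation = 103.681 / 0.76 = 136.422 mm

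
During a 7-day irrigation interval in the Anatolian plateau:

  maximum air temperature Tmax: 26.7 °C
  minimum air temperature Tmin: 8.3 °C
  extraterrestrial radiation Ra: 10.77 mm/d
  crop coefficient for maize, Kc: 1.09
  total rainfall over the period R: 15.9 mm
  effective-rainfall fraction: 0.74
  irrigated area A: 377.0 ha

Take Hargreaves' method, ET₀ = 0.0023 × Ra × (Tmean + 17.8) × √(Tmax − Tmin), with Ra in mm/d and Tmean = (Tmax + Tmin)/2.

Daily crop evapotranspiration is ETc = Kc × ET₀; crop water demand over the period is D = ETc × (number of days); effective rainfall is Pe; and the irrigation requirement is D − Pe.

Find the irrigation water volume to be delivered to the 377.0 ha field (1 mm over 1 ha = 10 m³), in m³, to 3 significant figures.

Tmean = (26.7 + 8.3)/2 = 17.50 °C
ET₀ = 0.0023 × 10.77 × (17.50 + 17.8) × √18.4 = 0.0023 × 10.77 × 35.30 × 4.2895 = 3.7508 mm/d
ETc = Kc × ET₀ = 1.09 × 3.7508 = 4.0884 mm/d
Crop demand D = ETc × 7 d = 4.0884 × 7 = 28.619 mm
Pe = 0.74 × 15.9 = 11.766 mm
D − Pe = 28.619 − 11.766 = 16.853 mm
Volume = 16.853 mm × 377.0 ha × 10 = 63535.8 m³

63500 m³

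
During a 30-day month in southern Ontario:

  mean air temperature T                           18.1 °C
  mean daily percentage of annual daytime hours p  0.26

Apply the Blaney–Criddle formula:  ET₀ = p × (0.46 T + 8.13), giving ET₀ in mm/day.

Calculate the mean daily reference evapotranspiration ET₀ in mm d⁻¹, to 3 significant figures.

4.28 mm d⁻¹

ET₀ = 0.26 × (0.46 × 18.1 + 8.13) = 0.26 × 16.456 = 4.2786 mm/d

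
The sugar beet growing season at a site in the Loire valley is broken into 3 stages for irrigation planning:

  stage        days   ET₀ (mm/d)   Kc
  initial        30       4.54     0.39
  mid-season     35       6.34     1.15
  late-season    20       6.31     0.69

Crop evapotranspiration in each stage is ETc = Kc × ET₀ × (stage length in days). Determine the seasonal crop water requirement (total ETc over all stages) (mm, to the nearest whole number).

395 mm

initial: 0.39 × 4.54 × 30 = 53.12 mm
mid-season: 1.15 × 6.34 × 35 = 255.19 mm
late-season: 0.69 × 6.31 × 20 = 87.08 mm
Seasonal total = 395.39 mm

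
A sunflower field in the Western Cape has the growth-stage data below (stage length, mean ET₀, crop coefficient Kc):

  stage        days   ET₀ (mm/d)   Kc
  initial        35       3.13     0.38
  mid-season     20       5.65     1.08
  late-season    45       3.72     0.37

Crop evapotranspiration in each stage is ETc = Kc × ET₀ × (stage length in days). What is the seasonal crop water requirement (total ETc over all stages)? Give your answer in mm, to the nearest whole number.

226 mm

initial: 0.38 × 3.13 × 35 = 41.63 mm
mid-season: 1.08 × 5.65 × 20 = 122.04 mm
late-season: 0.37 × 3.72 × 45 = 61.94 mm
Seasonal total = 225.61 mm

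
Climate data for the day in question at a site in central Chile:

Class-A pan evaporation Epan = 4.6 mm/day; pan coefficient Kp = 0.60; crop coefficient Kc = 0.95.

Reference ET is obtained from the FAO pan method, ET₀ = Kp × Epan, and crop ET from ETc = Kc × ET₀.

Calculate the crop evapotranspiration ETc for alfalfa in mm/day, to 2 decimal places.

ET₀ = 0.60 × 4.6 = 2.7600 mm/d
ETc = Kc × ET₀ = 0.95 × 2.7600 = 2.6220 mm/d

2.62 mm/day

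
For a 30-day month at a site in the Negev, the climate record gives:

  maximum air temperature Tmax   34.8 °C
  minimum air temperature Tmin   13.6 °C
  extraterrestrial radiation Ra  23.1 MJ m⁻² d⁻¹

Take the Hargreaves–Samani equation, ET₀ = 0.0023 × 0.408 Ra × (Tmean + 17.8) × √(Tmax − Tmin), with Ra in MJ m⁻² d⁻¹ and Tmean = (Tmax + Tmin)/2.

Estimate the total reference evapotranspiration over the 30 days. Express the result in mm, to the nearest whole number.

Tmean = (34.8 + 13.6)/2 = 24.20 °C
0.408 Ra = 0.408 × 23.1 = 9.4248 mm/d equivalent
ET₀ = 0.0023 × 9.4248 × (24.20 + 17.8) × √21.2 = 0.0023 × 9.4248 × 42.00 × 4.6043 = 4.1919 mm/d
Over 30 days: 4.1919 × 30 = 125.757 mm

126 mm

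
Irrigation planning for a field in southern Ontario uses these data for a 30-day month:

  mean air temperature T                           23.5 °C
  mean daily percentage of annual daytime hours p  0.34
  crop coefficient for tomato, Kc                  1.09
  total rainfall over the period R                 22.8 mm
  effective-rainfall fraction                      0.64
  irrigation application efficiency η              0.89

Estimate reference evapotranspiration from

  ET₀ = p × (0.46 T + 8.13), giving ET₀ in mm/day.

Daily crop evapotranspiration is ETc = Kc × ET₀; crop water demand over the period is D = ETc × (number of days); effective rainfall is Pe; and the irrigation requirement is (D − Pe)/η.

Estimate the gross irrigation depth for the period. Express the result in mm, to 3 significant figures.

220 mm

ET₀ = 0.34 × (0.46 × 23.5 + 8.13) = 0.34 × 18.940 = 6.4396 mm/d
ETc = Kc × ET₀ = 1.09 × 6.4396 = 7.0192 mm/d
Crop demand D = ETc × 30 d = 7.0192 × 30 = 210.576 mm
Pe = 0.64 × 22.8 = 14.592 mm
D − Pe = 210.576 − 14.592 = 195.984 mm
Gross irrigation = 195.984 / 0.89 = 220.207 mm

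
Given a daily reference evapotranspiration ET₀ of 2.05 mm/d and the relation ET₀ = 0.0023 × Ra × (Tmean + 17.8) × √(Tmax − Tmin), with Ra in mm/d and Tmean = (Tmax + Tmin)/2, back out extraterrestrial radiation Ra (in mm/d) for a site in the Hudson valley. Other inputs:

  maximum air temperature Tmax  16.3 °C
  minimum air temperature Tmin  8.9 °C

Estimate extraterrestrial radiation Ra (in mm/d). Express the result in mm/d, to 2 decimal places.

10.78 mm/d

Tmean = 12.60 °C; √ΔT = 2.7203
Ra = ET₀ / [0.0023 × (Tmean+17.8) × √ΔT] = 2.05 / (0.0023 × 30.40 × 2.7203) = 10.778 mm/d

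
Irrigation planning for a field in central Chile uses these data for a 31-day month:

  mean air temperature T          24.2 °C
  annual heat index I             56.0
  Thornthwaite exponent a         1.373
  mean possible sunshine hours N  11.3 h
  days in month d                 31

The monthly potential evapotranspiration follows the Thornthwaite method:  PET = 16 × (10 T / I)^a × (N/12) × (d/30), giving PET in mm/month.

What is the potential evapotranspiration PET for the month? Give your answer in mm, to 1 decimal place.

116.1 mm

10T/I = 10 × 24.2 / 56.0 = 4.3214
(10T/I)^a = 4.3214^1.373 = 7.4595
Uncorrected PET = 16 × 7.4595 = 119.352 mm
Correction = (N/12)(d/30) = (11.3/12)(31/30) = 0.9731
PET = 119.352 × 0.9731 = 116.141 mm/month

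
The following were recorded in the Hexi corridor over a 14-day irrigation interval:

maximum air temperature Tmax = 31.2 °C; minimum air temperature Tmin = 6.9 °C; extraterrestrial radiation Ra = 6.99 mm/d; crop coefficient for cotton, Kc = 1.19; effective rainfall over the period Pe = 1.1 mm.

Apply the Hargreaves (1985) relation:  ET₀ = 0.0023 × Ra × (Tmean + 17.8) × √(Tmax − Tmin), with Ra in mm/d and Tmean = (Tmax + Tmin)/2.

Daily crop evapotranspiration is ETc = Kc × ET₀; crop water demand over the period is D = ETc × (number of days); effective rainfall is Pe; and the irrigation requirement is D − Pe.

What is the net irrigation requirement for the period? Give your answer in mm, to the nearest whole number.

Tmean = (31.2 + 6.9)/2 = 19.05 °C
ET₀ = 0.0023 × 6.99 × (19.05 + 17.8) × √24.3 = 0.0023 × 6.99 × 36.85 × 4.9295 = 2.9204 mm/d
ETc = Kc × ET₀ = 1.19 × 2.9204 = 3.4753 mm/d
Crop demand D = ETc × 14 d = 3.4753 × 14 = 48.654 mm
D − Pe = 48.654 − 1.1 = 47.554 mm

48 mm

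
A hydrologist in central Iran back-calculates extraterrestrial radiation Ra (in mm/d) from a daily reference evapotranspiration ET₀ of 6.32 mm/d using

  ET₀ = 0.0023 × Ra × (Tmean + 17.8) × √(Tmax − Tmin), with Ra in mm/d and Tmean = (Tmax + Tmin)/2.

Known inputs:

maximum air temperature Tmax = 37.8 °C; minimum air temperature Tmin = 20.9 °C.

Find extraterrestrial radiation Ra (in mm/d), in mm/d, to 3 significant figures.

Tmean = 29.35 °C; √ΔT = 4.1110
Ra = ET₀ / [0.0023 × (Tmean+17.8) × √ΔT] = 6.32 / (0.0023 × 47.15 × 4.1110) = 14.176 mm/d

14.2 mm/d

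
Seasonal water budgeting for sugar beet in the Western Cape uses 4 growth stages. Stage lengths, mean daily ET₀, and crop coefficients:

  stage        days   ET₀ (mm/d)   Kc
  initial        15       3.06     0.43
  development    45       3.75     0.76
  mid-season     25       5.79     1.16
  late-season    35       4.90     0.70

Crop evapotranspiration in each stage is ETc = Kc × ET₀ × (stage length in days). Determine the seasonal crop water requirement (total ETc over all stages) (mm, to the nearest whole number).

initial: 0.43 × 3.06 × 15 = 19.74 mm
development: 0.76 × 3.75 × 45 = 128.25 mm
mid-season: 1.16 × 5.79 × 25 = 167.91 mm
late-season: 0.70 × 4.90 × 35 = 120.05 mm
Seasonal total = 435.95 mm

436 mm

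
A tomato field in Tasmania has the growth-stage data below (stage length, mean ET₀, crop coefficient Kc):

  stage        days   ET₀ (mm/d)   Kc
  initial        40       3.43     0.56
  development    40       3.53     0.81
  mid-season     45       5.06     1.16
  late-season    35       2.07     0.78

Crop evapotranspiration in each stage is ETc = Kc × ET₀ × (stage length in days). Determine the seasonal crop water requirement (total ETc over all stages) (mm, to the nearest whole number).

initial: 0.56 × 3.43 × 40 = 76.83 mm
development: 0.81 × 3.53 × 40 = 114.37 mm
mid-season: 1.16 × 5.06 × 45 = 264.13 mm
late-season: 0.78 × 2.07 × 35 = 56.51 mm
Seasonal total = 511.84 mm

512 mm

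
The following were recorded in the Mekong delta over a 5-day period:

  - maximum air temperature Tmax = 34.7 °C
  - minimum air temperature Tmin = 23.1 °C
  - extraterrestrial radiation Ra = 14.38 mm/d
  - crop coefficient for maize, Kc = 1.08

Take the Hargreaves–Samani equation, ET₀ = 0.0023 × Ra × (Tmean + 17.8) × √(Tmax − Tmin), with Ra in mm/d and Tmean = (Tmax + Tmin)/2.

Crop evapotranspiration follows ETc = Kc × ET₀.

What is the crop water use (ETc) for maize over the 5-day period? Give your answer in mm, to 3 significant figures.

28.4 mm

Tmean = (34.7 + 23.1)/2 = 28.90 °C
ET₀ = 0.0023 × 14.38 × (28.90 + 17.8) × √11.6 = 0.0023 × 14.38 × 46.70 × 3.4059 = 5.2606 mm/d
ETc = Kc × ET₀ = 1.08 × 5.2606 = 5.6814 mm/d
Over 5 days: 5.6814 × 5 = 28.407 mm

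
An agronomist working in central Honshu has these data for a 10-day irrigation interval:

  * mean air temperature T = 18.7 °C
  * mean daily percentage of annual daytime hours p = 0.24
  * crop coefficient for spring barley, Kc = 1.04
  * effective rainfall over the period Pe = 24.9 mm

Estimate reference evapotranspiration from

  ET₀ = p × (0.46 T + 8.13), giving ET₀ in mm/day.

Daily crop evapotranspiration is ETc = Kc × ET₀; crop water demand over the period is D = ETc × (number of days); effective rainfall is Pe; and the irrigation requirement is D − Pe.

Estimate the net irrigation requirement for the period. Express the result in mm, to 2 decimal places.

ET₀ = 0.24 × (0.46 × 18.7 + 8.13) = 0.24 × 16.732 = 4.0157 mm/d
ETc = Kc × ET₀ = 1.04 × 4.0157 = 4.1763 mm/d
Crop demand D = ETc × 10 d = 4.1763 × 10 = 41.763 mm
D − Pe = 41.763 − 24.9 = 16.863 mm

16.86 mm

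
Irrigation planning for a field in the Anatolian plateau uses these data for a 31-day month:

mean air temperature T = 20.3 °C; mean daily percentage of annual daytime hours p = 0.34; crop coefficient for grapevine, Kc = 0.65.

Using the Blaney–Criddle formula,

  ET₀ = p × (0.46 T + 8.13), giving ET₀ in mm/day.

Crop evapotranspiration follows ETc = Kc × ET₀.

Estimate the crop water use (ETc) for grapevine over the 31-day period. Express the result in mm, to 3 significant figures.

ET₀ = 0.34 × (0.46 × 20.3 + 8.13) = 0.34 × 17.468 = 5.9391 mm/d
ETc = Kc × ET₀ = 0.65 × 5.9391 = 3.8604 mm/d
Over 31 days: 3.8604 × 31 = 119.672 mm

120 mm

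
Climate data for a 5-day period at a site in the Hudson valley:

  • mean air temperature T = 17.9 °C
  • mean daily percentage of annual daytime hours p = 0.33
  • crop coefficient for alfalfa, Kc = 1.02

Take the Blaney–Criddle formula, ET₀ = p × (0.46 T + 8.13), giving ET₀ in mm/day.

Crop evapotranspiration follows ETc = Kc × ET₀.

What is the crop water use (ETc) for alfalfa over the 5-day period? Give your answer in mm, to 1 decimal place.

ET₀ = 0.33 × (0.46 × 17.9 + 8.13) = 0.33 × 16.364 = 5.4001 mm/d
ETc = Kc × ET₀ = 1.02 × 5.4001 = 5.5081 mm/d
Over 5 days: 5.5081 × 5 = 27.541 mm

27.5 mm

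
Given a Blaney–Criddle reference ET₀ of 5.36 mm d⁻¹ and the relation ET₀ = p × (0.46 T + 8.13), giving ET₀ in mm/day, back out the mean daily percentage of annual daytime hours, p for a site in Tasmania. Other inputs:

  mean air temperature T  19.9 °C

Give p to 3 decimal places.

p = ET₀ / (0.46 T + 8.13) = 5.36 / (0.46 × 19.9 + 8.13) = 5.36 / 17.284 = 0.3101

0.310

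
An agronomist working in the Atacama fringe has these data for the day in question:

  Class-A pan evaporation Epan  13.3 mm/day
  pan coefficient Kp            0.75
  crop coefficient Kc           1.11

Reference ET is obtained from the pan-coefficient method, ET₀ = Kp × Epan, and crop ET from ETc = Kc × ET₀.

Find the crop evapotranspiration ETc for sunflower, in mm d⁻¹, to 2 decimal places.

ET₀ = 0.75 × 13.3 = 9.9750 mm/d
ETc = Kc × ET₀ = 1.11 × 9.9750 = 11.0723 mm/d

11.07 mm d⁻¹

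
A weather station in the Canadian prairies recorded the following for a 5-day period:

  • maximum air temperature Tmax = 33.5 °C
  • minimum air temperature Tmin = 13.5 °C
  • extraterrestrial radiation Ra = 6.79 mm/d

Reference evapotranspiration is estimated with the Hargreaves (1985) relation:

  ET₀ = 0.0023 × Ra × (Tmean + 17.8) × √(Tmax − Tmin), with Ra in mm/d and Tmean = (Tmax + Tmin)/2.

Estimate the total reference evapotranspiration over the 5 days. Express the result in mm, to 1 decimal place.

Tmean = (33.5 + 13.5)/2 = 23.50 °C
ET₀ = 0.0023 × 6.79 × (23.50 + 17.8) × √20.0 = 0.0023 × 6.79 × 41.30 × 4.4721 = 2.8844 mm/d
Over 5 days: 2.8844 × 5 = 14.422 mm

14.4 mm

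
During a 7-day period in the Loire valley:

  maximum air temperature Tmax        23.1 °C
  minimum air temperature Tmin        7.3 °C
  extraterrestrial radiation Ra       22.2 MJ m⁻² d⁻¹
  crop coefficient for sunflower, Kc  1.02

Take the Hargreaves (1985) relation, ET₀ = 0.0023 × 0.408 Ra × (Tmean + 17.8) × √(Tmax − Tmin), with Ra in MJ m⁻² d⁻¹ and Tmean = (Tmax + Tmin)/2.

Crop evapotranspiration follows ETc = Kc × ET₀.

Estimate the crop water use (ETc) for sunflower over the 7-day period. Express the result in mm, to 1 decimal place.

Tmean = (23.1 + 7.3)/2 = 15.20 °C
0.408 Ra = 0.408 × 22.2 = 9.0576 mm/d equivalent
ET₀ = 0.0023 × 9.0576 × (15.20 + 17.8) × √15.8 = 0.0023 × 9.0576 × 33.00 × 3.9749 = 2.7326 mm/d
ETc = Kc × ET₀ = 1.02 × 2.7326 = 2.7873 mm/d
Over 7 days: 2.7873 × 7 = 19.511 mm

19.5 mm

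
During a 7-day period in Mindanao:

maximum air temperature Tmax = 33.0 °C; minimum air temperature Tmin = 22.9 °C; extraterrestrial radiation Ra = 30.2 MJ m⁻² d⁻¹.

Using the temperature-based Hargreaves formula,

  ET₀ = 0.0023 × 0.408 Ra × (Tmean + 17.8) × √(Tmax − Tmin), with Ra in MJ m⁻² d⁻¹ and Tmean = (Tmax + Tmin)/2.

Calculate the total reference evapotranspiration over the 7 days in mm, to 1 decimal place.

28.8 mm

Tmean = (33.0 + 22.9)/2 = 27.95 °C
0.408 Ra = 0.408 × 30.2 = 12.3216 mm/d equivalent
ET₀ = 0.0023 × 12.3216 × (27.95 + 17.8) × √10.1 = 0.0023 × 12.3216 × 45.75 × 3.1780 = 4.1204 mm/d
Over 7 days: 4.1204 × 7 = 28.843 mm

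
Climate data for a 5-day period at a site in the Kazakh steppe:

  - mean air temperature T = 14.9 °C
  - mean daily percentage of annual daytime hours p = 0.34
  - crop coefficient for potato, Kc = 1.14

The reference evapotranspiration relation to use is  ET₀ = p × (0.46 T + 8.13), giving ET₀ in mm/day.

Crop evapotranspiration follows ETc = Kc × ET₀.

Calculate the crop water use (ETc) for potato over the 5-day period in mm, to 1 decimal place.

ET₀ = 0.34 × (0.46 × 14.9 + 8.13) = 0.34 × 14.984 = 5.0946 mm/d
ETc = Kc × ET₀ = 1.14 × 5.0946 = 5.8078 mm/d
Over 5 days: 5.8078 × 5 = 29.039 mm

29.0 mm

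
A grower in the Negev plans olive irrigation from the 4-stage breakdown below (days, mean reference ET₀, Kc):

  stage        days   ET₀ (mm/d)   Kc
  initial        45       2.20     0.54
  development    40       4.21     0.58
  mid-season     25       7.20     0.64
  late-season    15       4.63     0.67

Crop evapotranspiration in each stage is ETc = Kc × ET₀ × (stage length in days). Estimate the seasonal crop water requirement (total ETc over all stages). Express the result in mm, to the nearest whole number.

initial: 0.54 × 2.20 × 45 = 53.46 mm
development: 0.58 × 4.21 × 40 = 97.67 mm
mid-season: 0.64 × 7.20 × 25 = 115.20 mm
late-season: 0.67 × 4.63 × 15 = 46.53 mm
Seasonal total = 312.86 mm

313 mm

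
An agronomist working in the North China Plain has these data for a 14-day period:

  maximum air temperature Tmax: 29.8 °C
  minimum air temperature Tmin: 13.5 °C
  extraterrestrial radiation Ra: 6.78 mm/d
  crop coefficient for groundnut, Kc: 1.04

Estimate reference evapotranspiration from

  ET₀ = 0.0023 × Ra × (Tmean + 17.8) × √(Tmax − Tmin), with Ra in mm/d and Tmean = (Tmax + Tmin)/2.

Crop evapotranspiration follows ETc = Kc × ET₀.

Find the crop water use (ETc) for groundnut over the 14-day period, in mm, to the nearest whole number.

36 mm

Tmean = (29.8 + 13.5)/2 = 21.65 °C
ET₀ = 0.0023 × 6.78 × (21.65 + 17.8) × √16.3 = 0.0023 × 6.78 × 39.45 × 4.0373 = 2.4837 mm/d
ETc = Kc × ET₀ = 1.04 × 2.4837 = 2.5830 mm/d
Over 14 days: 2.5830 × 14 = 36.162 mm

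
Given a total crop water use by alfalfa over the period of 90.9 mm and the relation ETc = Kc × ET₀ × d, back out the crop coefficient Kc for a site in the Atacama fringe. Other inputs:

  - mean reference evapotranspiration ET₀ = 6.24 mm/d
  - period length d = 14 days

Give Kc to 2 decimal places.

ETc = Kc × ET₀ × d  ⇒  Kc = ETc / (ET₀ × d)
Kc = 90.9 / (6.24 × 14) = 90.9 / 87.36 = 1.0405

1.04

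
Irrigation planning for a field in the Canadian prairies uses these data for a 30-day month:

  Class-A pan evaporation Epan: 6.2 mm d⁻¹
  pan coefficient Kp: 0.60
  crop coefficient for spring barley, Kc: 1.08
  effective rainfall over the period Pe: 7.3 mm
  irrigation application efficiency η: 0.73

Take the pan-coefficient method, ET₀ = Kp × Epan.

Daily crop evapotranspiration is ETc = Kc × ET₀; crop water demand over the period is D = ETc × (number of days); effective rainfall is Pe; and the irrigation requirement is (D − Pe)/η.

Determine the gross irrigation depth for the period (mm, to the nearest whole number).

155 mm

ET₀ = 0.60 × 6.2 = 3.7200 mm/d
ETc = Kc × ET₀ = 1.08 × 3.7200 = 4.0176 mm/d
Crop demand D = ETc × 30 d = 4.0176 × 30 = 120.528 mm
D − Pe = 120.528 − 7.3 = 113.228 mm
Gross irrigation = 113.228 / 0.73 = 155.107 mm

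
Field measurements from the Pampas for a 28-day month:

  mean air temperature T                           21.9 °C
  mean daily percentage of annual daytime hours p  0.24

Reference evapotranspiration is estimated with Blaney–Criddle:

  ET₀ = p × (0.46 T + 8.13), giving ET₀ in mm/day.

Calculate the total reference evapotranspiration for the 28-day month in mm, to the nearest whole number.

122 mm

ET₀ = 0.24 × (0.46 × 21.9 + 8.13) = 0.24 × 18.204 = 4.3690 mm/d
Monthly total = 4.3690 × 28 = 122.332 mm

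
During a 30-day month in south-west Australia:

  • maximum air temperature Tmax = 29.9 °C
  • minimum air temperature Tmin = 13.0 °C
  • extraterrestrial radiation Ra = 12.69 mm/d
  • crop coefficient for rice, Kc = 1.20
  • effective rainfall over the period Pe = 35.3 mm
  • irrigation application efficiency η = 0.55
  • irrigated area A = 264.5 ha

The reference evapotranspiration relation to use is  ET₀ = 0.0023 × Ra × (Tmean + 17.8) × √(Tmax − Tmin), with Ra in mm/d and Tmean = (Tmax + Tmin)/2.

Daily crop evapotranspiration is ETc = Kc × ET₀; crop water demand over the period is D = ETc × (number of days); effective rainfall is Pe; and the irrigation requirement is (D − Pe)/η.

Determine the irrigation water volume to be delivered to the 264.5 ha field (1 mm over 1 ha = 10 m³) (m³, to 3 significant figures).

Tmean = (29.9 + 13.0)/2 = 21.45 °C
ET₀ = 0.0023 × 12.69 × (21.45 + 17.8) × √16.9 = 0.0023 × 12.69 × 39.25 × 4.1110 = 4.7095 mm/d
ETc = Kc × ET₀ = 1.20 × 4.7095 = 5.6514 mm/d
Crop demand D = ETc × 30 d = 5.6514 × 30 = 169.542 mm
D − Pe = 169.542 − 35.3 = 134.242 mm
Gross irrigation = 134.242 / 0.55 = 244.076 mm
Volume = 244.076 mm × 264.5 ha × 10 = 645581.0 m³

646000 m³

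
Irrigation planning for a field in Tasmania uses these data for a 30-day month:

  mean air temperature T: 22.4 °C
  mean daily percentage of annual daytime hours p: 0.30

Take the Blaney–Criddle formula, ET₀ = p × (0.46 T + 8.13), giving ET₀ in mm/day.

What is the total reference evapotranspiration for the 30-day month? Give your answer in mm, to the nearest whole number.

166 mm

ET₀ = 0.30 × (0.46 × 22.4 + 8.13) = 0.30 × 18.434 = 5.5302 mm/d
Monthly total = 5.5302 × 30 = 165.906 mm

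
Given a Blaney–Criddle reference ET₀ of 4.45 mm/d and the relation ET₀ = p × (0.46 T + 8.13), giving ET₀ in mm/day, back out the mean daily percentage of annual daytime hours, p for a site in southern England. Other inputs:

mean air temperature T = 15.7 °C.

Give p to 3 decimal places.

p = ET₀ / (0.46 T + 8.13) = 4.45 / (0.46 × 15.7 + 8.13) = 4.45 / 15.352 = 0.2899

0.290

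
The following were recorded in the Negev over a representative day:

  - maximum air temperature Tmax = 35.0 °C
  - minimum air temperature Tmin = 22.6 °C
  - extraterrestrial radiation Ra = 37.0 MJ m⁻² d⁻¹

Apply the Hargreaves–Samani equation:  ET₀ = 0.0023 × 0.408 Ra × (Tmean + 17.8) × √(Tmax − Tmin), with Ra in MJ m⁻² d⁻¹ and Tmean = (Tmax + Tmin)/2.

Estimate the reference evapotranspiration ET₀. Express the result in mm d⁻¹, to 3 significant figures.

Tmean = (35.0 + 22.6)/2 = 28.80 °C
0.408 Ra = 0.408 × 37.0 = 15.0960 mm/d equivalent
ET₀ = 0.0023 × 15.0960 × (28.80 + 17.8) × √12.4 = 0.0023 × 15.0960 × 46.60 × 3.5214 = 5.6976 mm/d

5.70 mm d⁻¹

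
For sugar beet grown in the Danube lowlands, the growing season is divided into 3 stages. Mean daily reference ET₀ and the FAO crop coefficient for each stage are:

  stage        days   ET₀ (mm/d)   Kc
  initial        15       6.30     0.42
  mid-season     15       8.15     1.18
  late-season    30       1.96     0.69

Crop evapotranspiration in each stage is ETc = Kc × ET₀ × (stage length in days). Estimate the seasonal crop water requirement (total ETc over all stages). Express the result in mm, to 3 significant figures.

initial: 0.42 × 6.30 × 15 = 39.69 mm
mid-season: 1.18 × 8.15 × 15 = 144.26 mm
late-season: 0.69 × 1.96 × 30 = 40.57 mm
Seasonal total = 224.52 mm

225 mm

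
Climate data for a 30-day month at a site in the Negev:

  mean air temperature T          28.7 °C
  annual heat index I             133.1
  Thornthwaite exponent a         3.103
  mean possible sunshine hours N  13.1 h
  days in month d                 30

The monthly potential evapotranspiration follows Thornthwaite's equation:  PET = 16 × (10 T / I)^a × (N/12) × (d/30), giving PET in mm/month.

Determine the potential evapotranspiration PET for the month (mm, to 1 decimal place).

10T/I = 10 × 28.7 / 133.1 = 2.1563
(10T/I)^a = 2.1563^3.103 = 10.8517
Uncorrected PET = 16 × 10.8517 = 173.627 mm
Correction = (N/12)(d/30) = (13.1/12)(30/30) = 1.0917
PET = 173.627 × 1.0917 = 189.549 mm/month

189.5 mm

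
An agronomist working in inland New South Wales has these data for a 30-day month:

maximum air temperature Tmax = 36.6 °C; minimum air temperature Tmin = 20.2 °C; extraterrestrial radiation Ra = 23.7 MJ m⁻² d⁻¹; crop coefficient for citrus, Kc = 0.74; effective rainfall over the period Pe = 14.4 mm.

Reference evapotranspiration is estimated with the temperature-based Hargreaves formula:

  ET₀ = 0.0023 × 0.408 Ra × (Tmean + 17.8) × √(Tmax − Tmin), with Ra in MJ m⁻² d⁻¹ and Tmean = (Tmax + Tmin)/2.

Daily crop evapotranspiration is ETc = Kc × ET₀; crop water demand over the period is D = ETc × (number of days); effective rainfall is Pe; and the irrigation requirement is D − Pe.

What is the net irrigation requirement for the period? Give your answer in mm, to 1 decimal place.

Tmean = (36.6 + 20.2)/2 = 28.40 °C
0.408 Ra = 0.408 × 23.7 = 9.6696 mm/d equivalent
ET₀ = 0.0023 × 9.6696 × (28.40 + 17.8) × √16.4 = 0.0023 × 9.6696 × 46.20 × 4.0497 = 4.1610 mm/d
ETc = Kc × ET₀ = 0.74 × 4.1610 = 3.0791 mm/d
Crop demand D = ETc × 30 d = 3.0791 × 30 = 92.373 mm
D − Pe = 92.373 − 14.4 = 77.973 mm

78.0 mm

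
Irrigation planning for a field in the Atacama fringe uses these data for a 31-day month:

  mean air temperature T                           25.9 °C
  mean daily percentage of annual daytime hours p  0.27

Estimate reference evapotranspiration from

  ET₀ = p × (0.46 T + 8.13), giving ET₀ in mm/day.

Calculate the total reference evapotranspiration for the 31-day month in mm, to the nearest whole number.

ET₀ = 0.27 × (0.46 × 25.9 + 8.13) = 0.27 × 20.044 = 5.4119 mm/d
Monthly total = 5.4119 × 31 = 167.769 mm

168 mm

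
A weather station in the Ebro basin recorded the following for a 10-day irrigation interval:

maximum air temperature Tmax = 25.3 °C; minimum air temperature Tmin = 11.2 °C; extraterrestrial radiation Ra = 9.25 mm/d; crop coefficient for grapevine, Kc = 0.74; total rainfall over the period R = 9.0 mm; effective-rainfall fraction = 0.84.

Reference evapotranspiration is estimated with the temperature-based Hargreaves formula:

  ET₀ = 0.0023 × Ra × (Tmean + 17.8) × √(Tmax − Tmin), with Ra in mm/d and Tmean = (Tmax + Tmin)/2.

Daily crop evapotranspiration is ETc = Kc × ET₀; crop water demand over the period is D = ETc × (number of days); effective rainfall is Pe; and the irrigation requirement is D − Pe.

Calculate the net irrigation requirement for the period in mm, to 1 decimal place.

Tmean = (25.3 + 11.2)/2 = 18.25 °C
ET₀ = 0.0023 × 9.25 × (18.25 + 17.8) × √14.1 = 0.0023 × 9.25 × 36.05 × 3.7550 = 2.8799 mm/d
ETc = Kc × ET₀ = 0.74 × 2.8799 = 2.1311 mm/d
Crop demand D = ETc × 10 d = 2.1311 × 10 = 21.311 mm
Pe = 0.84 × 9.0 = 7.560 mm
D − Pe = 21.311 − 7.560 = 13.751 mm

13.8 mm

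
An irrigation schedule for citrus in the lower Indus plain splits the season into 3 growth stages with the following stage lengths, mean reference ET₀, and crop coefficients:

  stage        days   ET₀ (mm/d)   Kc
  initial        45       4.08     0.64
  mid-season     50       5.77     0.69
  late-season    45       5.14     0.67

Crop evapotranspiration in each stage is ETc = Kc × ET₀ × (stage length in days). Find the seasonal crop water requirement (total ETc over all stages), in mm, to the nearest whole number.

initial: 0.64 × 4.08 × 45 = 117.50 mm
mid-season: 0.69 × 5.77 × 50 = 199.07 mm
late-season: 0.67 × 5.14 × 45 = 154.97 mm
Seasonal total = 471.54 mm

472 mm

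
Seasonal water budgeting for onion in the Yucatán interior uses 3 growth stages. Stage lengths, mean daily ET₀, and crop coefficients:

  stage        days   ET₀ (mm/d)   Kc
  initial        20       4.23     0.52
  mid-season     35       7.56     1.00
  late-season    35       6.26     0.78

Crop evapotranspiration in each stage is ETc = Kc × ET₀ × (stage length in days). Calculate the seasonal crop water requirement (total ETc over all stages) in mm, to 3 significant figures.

479 mm

initial: 0.52 × 4.23 × 20 = 43.99 mm
mid-season: 1.00 × 7.56 × 35 = 264.60 mm
late-season: 0.78 × 6.26 × 35 = 170.90 mm
Seasonal total = 479.49 mm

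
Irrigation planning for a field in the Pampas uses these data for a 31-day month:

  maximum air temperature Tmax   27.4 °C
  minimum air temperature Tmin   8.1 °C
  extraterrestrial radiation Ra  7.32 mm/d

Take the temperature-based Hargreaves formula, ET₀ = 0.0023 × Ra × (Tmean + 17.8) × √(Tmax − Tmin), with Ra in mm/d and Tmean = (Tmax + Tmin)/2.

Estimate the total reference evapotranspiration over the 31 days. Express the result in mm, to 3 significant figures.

Tmean = (27.4 + 8.1)/2 = 17.75 °C
ET₀ = 0.0023 × 7.32 × (17.75 + 17.8) × √19.3 = 0.0023 × 7.32 × 35.55 × 4.3932 = 2.6294 mm/d
Over 31 days: 2.6294 × 31 = 81.511 mm

81.5 mm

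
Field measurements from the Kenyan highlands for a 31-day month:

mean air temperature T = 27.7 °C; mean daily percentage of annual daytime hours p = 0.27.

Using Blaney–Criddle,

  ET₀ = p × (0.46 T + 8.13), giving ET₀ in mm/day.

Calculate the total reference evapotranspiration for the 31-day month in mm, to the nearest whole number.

175 mm

ET₀ = 0.27 × (0.46 × 27.7 + 8.13) = 0.27 × 20.872 = 5.6354 mm/d
Monthly total = 5.6354 × 31 = 174.697 mm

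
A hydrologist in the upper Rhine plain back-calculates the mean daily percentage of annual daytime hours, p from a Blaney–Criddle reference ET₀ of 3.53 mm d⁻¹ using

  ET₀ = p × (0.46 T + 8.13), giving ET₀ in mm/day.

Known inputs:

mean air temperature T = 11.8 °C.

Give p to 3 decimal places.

0.260

p = ET₀ / (0.46 T + 8.13) = 3.53 / (0.46 × 11.8 + 8.13) = 3.53 / 13.558 = 0.2604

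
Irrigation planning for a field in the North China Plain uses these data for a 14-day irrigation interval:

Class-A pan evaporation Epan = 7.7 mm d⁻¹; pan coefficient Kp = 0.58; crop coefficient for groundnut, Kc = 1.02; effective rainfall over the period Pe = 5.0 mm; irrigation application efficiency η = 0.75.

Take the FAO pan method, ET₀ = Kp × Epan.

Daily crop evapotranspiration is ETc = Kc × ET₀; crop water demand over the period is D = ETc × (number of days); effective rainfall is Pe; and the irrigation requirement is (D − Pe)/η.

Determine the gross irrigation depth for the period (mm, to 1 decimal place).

78.4 mm

ET₀ = 0.58 × 7.7 = 4.4660 mm/d
ETc = Kc × ET₀ = 1.02 × 4.4660 = 4.5553 mm/d
Crop demand D = ETc × 14 d = 4.5553 × 14 = 63.774 mm
D − Pe = 63.774 − 5.0 = 58.774 mm
Gross irrigation = 58.774 / 0.75 = 78.365 mm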